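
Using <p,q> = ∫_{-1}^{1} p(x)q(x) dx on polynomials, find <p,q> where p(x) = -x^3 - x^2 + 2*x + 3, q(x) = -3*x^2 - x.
<p,q> = -86/15

Expand the product: p(x)·q(x) = 3*x^5 + 4*x^4 - 5*x^3 - 11*x^2 - 3*x.
∫_{-1}^{1} of each monomial x^k gives [2/(k+1) if k even, 0 if k odd]. Integrating term-by-term (or equivalently evaluating the antiderivative F(x) = x^6/2 + 4*x^5/5 - 5*x^4/4 - 11*x^3/3 - 3*x^2/2 at the endpoints):
  F(1) − F(−1) = -307/60 − (37/60) = -86/15.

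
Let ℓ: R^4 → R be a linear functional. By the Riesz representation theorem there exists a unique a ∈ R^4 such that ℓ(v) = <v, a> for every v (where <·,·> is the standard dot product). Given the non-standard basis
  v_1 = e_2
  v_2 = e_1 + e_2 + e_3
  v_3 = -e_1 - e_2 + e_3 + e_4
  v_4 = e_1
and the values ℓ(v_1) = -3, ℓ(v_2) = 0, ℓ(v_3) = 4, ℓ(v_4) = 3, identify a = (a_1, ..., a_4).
a = (3, -3, 0, 4)

Write a = (a_1, ..., a_4) in the standard basis. For each basis vector v_i, ℓ(v_i) = <v_i, a> is a linear equation in the a_j's. Collect the n equations into a matrix system V a = ℓ, where row i of V is v_i (expressed in the standard basis). Since V is invertible (lower-triangular with 1s on the diagonal, up to permutation), solve by back-substitution:
  V =
[[0, 1, 0, 0],
 [1, 1, 1, 0],
 [-1, -1, 1, 1],
 [1, 0, 0, 0]]
  V a = (-3, 0, 4, 3)
Solving gives a = (3, -3, 0, 4).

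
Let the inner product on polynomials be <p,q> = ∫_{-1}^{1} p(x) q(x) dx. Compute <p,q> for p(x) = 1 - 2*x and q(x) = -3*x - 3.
<p,q> = -2

Expand the product: p(x)·q(x) = 6*x^2 + 3*x - 3.
∫_{-1}^{1} of each monomial x^k gives [2/(k+1) if k even, 0 if k odd]. Integrating term-by-term (or equivalently evaluating the antiderivative F(x) = 2*x^3 + 3*x^2/2 - 3*x at the endpoints):
  F(1) − F(−1) = 1/2 − (5/2) = -2.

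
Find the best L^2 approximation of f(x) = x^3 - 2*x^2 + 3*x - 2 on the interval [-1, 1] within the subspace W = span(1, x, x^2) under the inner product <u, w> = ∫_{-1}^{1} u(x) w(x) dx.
g(x) = -2*x^2 + 18*x/5 - 2

The best approximation g ∈ W is the orthogonal projection of f onto W. Writing g = a_0 + a_1 x + a_2 x^2, the coefficients solve the normal equations G · a = b where
  G_{ij} = <φ_i, φ_j> and b_i = <f, φ_i>, with φ_0 = 1, φ_1 = x, φ_2 = x^2.
G =
  [2, 0, 2/3]
  [0, 2/3, 0]
  [2/3, 0, 2/5],
b = (-16/3, 12/5, -32/15).
Solving gives a_0 = -2, a_1 = 18/5, a_2 = -2, so
  g(x) = -2*x^2 + 18*x/5 - 2.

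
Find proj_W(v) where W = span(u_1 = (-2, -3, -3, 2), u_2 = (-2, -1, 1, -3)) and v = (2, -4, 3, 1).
proj_W(v) = (-17/193, -47/386, -43/386, 12/193)

Set up U = [u_1 | ... | u_2] ∈ R^(4×2). The projector onto W = col(U) is P = U (U^T U)^(-1) U^T.
Compute U^T U =
  [26, -2]
  [-2, 15],
and U^T v = (1, 0).
Solve U^T U · c = U^T v for the coefficients: c = (15/386, 1/193). The projection is proj_W(v) = U c.
Check: (v - proj_W(v)) · u_1 = 0  (should be 0).
Check: (v - proj_W(v)) · u_2 = 0  (should be 0).
Result: proj_W(v) = (-17/193, -47/386, -43/386, 12/193).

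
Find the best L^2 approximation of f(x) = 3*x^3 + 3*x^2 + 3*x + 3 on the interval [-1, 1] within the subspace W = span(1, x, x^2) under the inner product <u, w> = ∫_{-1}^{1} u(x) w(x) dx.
g(x) = 3*x^2 + 24*x/5 + 3

The best approximation g ∈ W is the orthogonal projection of f onto W. Writing g = a_0 + a_1 x + a_2 x^2, the coefficients solve the normal equations G · a = b where
  G_{ij} = <φ_i, φ_j> and b_i = <f, φ_i>, with φ_0 = 1, φ_1 = x, φ_2 = x^2.
G =
  [2, 0, 2/3]
  [0, 2/3, 0]
  [2/3, 0, 2/5],
b = (8, 16/5, 16/5).
Solving gives a_0 = 3, a_1 = 24/5, a_2 = 3, so
  g(x) = 3*x^2 + 24*x/5 + 3.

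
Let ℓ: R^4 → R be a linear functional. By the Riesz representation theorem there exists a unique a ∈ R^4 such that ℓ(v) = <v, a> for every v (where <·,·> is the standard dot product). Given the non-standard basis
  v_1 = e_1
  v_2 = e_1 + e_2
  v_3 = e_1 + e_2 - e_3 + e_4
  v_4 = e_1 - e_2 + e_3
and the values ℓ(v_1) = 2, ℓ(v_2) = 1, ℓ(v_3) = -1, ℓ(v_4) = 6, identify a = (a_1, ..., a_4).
a = (2, -1, 3, 1)

Write a = (a_1, ..., a_4) in the standard basis. For each basis vector v_i, ℓ(v_i) = <v_i, a> is a linear equation in the a_j's. Collect the n equations into a matrix system V a = ℓ, where row i of V is v_i (expressed in the standard basis). Since V is invertible (lower-triangular with 1s on the diagonal, up to permutation), solve by back-substitution:
  V =
[[1, 0, 0, 0],
 [1, 1, 0, 0],
 [1, 1, -1, 1],
 [1, -1, 1, 0]]
  V a = (2, 1, -1, 6)
Solving gives a = (2, -1, 3, 1).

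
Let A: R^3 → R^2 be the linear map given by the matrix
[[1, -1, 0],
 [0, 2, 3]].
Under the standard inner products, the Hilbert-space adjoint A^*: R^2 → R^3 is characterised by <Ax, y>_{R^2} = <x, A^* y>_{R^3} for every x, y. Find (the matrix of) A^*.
A^* = A^T =
[[1, 0],
 [-1, 2],
 [0, 3]]

For real matrices with standard dot products, the defining identity <Ax, y> = <x, A^* y> gives (Ax)^T y = x^T (A^*) y, i.e. x^T A^T y = x^T (A^*) y. Since this holds for all x, y, we must have A^* = A^T. Therefore
A^* =
[[1, 0],
 [-1, 2],
 [0, 3]].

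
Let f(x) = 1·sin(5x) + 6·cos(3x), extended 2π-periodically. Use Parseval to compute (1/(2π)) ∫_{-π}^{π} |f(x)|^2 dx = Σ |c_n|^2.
Σ |c_n|^2 = 37/2

Expand |f|^2 and use orthogonality of {sin(nx), cos(mx)} on [-π, π]:
  ∫_{-π}^{π} sin(nx)^2 dx = π, ∫ cos(mx)^2 dx = π, and cross terms integrate to 0.
So ∫_{-π}^{π} f(x)^2 dx = 1^2 · π + 6^2 · π = (1 + 36)π.
Divide by 2π: (1 + 36)/2 = 37/2.
By Parseval, this equals Σ |c_n|^2.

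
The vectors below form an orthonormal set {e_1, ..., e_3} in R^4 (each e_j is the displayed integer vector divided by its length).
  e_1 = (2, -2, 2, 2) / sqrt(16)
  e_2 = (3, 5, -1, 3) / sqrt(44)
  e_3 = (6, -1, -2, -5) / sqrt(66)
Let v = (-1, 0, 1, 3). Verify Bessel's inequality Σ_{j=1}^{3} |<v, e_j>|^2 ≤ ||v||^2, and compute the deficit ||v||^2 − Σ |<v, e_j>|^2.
Σ |<v, e_j>|^2 = 65/6; ||v||^2 = 11; deficit = 1/6

Write each e_j = u_j / sqrt(<u_j, u_j>) where u_j is the displayed integer vector. Then <v, e_j> = <v, u_j> / sqrt(<u_j, u_j>), so |<v, e_j>|^2 = <v, u_j>^2 / <u_j, u_j>.
Coefficients: <v, e_1> = 6/sqrt(16), <v, e_2> = 5/sqrt(44), <v, e_3> = -23/sqrt(66).
Square and sum: Σ |<v, e_j>|^2 = 65/6.
Compute ||v||^2 = v·v = 11.
Deficit = 11 − 65/6 = 1/6 ≥ 0, confirming Bessel's inequality. (The deficit equals ||v − Σ <v,e_j> e_j||^2, the squared distance from v to span{e_j}.)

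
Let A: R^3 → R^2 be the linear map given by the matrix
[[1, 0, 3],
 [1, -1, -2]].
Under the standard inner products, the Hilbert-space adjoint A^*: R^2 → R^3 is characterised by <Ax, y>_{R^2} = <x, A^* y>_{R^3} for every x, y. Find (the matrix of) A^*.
A^* = A^T =
[[1, 1],
 [0, -1],
 [3, -2]]

For real matrices with standard dot products, the defining identity <Ax, y> = <x, A^* y> gives (Ax)^T y = x^T (A^*) y, i.e. x^T A^T y = x^T (A^*) y. Since this holds for all x, y, we must have A^* = A^T. Therefore
A^* =
[[1, 1],
 [0, -1],
 [3, -2]].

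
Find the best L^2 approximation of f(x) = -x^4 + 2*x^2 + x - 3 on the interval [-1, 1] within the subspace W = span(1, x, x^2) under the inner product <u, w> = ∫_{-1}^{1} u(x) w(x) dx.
g(x) = 8*x^2/7 + x - 102/35

The best approximation g ∈ W is the orthogonal projection of f onto W. Writing g = a_0 + a_1 x + a_2 x^2, the coefficients solve the normal equations G · a = b where
  G_{ij} = <φ_i, φ_j> and b_i = <f, φ_i>, with φ_0 = 1, φ_1 = x, φ_2 = x^2.
G =
  [2, 0, 2/3]
  [0, 2/3, 0]
  [2/3, 0, 2/5],
b = (-76/15, 2/3, -52/35).
Solving gives a_0 = -102/35, a_1 = 1, a_2 = 8/7, so
  g(x) = 8*x^2/7 + x - 102/35.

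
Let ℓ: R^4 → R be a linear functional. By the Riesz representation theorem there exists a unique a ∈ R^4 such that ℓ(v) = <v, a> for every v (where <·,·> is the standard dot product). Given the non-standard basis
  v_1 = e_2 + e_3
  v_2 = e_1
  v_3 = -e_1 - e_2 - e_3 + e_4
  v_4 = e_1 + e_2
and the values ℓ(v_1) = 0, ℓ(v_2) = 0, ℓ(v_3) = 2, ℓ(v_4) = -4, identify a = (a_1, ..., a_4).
a = (0, -4, 4, 2)

Write a = (a_1, ..., a_4) in the standard basis. For each basis vector v_i, ℓ(v_i) = <v_i, a> is a linear equation in the a_j's. Collect the n equations into a matrix system V a = ℓ, where row i of V is v_i (expressed in the standard basis). Since V is invertible (lower-triangular with 1s on the diagonal, up to permutation), solve by back-substitution:
  V =
[[0, 1, 1, 0],
 [1, 0, 0, 0],
 [-1, -1, -1, 1],
 [1, 1, 0, 0]]
  V a = (0, 0, 2, -4)
Solving gives a = (0, -4, 4, 2).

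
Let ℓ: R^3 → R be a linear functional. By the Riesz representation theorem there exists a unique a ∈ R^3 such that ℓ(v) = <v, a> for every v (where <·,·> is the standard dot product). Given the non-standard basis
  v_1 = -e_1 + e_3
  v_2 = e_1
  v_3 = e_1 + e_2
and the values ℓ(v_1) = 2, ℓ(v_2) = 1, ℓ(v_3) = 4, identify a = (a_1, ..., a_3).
a = (1, 3, 3)

Write a = (a_1, ..., a_3) in the standard basis. For each basis vector v_i, ℓ(v_i) = <v_i, a> is a linear equation in the a_j's. Collect the n equations into a matrix system V a = ℓ, where row i of V is v_i (expressed in the standard basis). Since V is invertible (lower-triangular with 1s on the diagonal, up to permutation), solve by back-substitution:
  V =
[[-1, 0, 1],
 [1, 0, 0],
 [1, 1, 0]]
  V a = (2, 1, 4)
Solving gives a = (1, 3, 3).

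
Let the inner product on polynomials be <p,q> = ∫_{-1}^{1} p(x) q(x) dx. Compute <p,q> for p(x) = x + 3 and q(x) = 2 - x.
<p,q> = 34/3

Expand the product: p(x)·q(x) = -x^2 - x + 6.
∫_{-1}^{1} of each monomial x^k gives [2/(k+1) if k even, 0 if k odd]. Integrating term-by-term (or equivalently evaluating the antiderivative F(x) = -x^3/3 - x^2/2 + 6*x at the endpoints):
  F(1) − F(−1) = 31/6 − (-37/6) = 34/3.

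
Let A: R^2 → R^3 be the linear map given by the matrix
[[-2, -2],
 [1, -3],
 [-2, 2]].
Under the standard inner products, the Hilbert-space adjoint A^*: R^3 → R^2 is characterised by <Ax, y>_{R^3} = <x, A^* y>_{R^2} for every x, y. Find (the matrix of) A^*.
A^* = A^T =
[[-2, 1, -2],
 [-2, -3, 2]]

For real matrices with standard dot products, the defining identity <Ax, y> = <x, A^* y> gives (Ax)^T y = x^T (A^*) y, i.e. x^T A^T y = x^T (A^*) y. Since this holds for all x, y, we must have A^* = A^T. Therefore
A^* =
[[-2, 1, -2],
 [-2, -3, 2]].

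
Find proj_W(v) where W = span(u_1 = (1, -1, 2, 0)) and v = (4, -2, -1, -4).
proj_W(v) = (2/3, -2/3, 4/3, 0)

Set up U = [u_1 | ... | u_1] ∈ R^(4×1). The projector onto W = col(U) is P = U (U^T U)^(-1) U^T.
Compute U^T U =
  [6],
and U^T v = (4).
Solve U^T U · c = U^T v for the coefficients: c = (2/3). The projection is proj_W(v) = U c.
Check: (v - proj_W(v)) · u_1 = 0  (should be 0).
Result: proj_W(v) = (2/3, -2/3, 4/3, 0).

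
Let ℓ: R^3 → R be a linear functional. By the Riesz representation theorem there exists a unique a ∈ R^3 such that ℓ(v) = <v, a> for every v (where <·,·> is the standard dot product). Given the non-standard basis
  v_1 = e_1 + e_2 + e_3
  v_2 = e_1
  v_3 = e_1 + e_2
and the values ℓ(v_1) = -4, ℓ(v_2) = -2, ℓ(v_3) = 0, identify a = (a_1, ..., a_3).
a = (-2, 2, -4)

Write a = (a_1, ..., a_3) in the standard basis. For each basis vector v_i, ℓ(v_i) = <v_i, a> is a linear equation in the a_j's. Collect the n equations into a matrix system V a = ℓ, where row i of V is v_i (expressed in the standard basis). Since V is invertible (lower-triangular with 1s on the diagonal, up to permutation), solve by back-substitution:
  V =
[[1, 1, 1],
 [1, 0, 0],
 [1, 1, 0]]
  V a = (-4, -2, 0)
Solving gives a = (-2, 2, -4).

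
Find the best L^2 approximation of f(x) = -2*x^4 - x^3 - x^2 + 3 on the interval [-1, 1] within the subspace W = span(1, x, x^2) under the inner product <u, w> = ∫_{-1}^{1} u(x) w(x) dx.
g(x) = -19*x^2/7 - 3*x/5 + 111/35

The best approximation g ∈ W is the orthogonal projection of f onto W. Writing g = a_0 + a_1 x + a_2 x^2, the coefficients solve the normal equations G · a = b where
  G_{ij} = <φ_i, φ_j> and b_i = <f, φ_i>, with φ_0 = 1, φ_1 = x, φ_2 = x^2.
G =
  [2, 0, 2/3]
  [0, 2/3, 0]
  [2/3, 0, 2/5],
b = (68/15, -2/5, 36/35).
Solving gives a_0 = 111/35, a_1 = -3/5, a_2 = -19/7, so
  g(x) = -19*x^2/7 - 3*x/5 + 111/35.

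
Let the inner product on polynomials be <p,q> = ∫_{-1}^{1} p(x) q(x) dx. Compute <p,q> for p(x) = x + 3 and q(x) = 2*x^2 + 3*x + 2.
<p,q> = 18

Expand the product: p(x)·q(x) = 2*x^3 + 9*x^2 + 11*x + 6.
∫_{-1}^{1} of each monomial x^k gives [2/(k+1) if k even, 0 if k odd]. Integrating term-by-term (or equivalently evaluating the antiderivative F(x) = x^4/2 + 3*x^3 + 11*x^2/2 + 6*x at the endpoints):
  F(1) − F(−1) = 15 − (-3) = 18.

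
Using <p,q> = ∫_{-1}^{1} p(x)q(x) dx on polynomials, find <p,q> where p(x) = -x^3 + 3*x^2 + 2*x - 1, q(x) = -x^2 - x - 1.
<p,q> = -22/15

Expand the product: p(x)·q(x) = x^5 - 2*x^4 - 4*x^3 - 4*x^2 - x + 1.
∫_{-1}^{1} of each monomial x^k gives [2/(k+1) if k even, 0 if k odd]. Integrating term-by-term (or equivalently evaluating the antiderivative F(x) = x^6/6 - 2*x^5/5 - x^4 - 4*x^3/3 - x^2/2 + x at the endpoints):
  F(1) − F(−1) = -31/15 − (-3/5) = -22/15.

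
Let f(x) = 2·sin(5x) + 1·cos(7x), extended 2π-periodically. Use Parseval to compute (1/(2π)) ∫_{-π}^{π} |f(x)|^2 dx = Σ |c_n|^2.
Σ |c_n|^2 = 5/2

Expand |f|^2 and use orthogonality of {sin(nx), cos(mx)} on [-π, π]:
  ∫_{-π}^{π} sin(nx)^2 dx = π, ∫ cos(mx)^2 dx = π, and cross terms integrate to 0.
So ∫_{-π}^{π} f(x)^2 dx = 2^2 · π + 1^2 · π = (4 + 1)π.
Divide by 2π: (4 + 1)/2 = 5/2.
By Parseval, this equals Σ |c_n|^2.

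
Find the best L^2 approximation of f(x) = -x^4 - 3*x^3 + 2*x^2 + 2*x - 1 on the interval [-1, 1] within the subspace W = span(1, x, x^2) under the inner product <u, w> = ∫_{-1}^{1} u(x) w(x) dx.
g(x) = 8*x^2/7 + x/5 - 32/35

The best approximation g ∈ W is the orthogonal projection of f onto W. Writing g = a_0 + a_1 x + a_2 x^2, the coefficients solve the normal equations G · a = b where
  G_{ij} = <φ_i, φ_j> and b_i = <f, φ_i>, with φ_0 = 1, φ_1 = x, φ_2 = x^2.
G =
  [2, 0, 2/3]
  [0, 2/3, 0]
  [2/3, 0, 2/5],
b = (-16/15, 2/15, -16/105).
Solving gives a_0 = -32/35, a_1 = 1/5, a_2 = 8/7, so
  g(x) = 8*x^2/7 + x/5 - 32/35.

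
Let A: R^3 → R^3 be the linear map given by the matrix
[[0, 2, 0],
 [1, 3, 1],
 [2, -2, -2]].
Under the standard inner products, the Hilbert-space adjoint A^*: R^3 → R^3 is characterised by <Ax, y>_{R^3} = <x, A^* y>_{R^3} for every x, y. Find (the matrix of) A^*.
A^* = A^T =
[[0, 1, 2],
 [2, 3, -2],
 [0, 1, -2]]

For real matrices with standard dot products, the defining identity <Ax, y> = <x, A^* y> gives (Ax)^T y = x^T (A^*) y, i.e. x^T A^T y = x^T (A^*) y. Since this holds for all x, y, we must have A^* = A^T. Therefore
A^* =
[[0, 1, 2],
 [2, 3, -2],
 [0, 1, -2]].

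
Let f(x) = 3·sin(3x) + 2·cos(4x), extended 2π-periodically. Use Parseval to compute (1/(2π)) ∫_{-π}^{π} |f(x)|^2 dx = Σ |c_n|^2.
Σ |c_n|^2 = 13/2

Expand |f|^2 and use orthogonality of {sin(nx), cos(mx)} on [-π, π]:
  ∫_{-π}^{π} sin(nx)^2 dx = π, ∫ cos(mx)^2 dx = π, and cross terms integrate to 0.
So ∫_{-π}^{π} f(x)^2 dx = 3^2 · π + 2^2 · π = (9 + 4)π.
Divide by 2π: (9 + 4)/2 = 13/2.
By Parseval, this equals Σ |c_n|^2.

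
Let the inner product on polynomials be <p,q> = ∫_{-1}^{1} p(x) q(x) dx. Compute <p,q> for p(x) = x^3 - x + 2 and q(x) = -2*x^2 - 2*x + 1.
<p,q> = 28/15

Expand the product: p(x)·q(x) = -2*x^5 - 2*x^4 + 3*x^3 - 2*x^2 - 5*x + 2.
∫_{-1}^{1} of each monomial x^k gives [2/(k+1) if k even, 0 if k odd]. Integrating term-by-term (or equivalently evaluating the antiderivative F(x) = -x^6/3 - 2*x^5/5 + 3*x^4/4 - 2*x^3/3 - 5*x^2/2 + 2*x at the endpoints):
  F(1) − F(−1) = -23/20 − (-181/60) = 28/15.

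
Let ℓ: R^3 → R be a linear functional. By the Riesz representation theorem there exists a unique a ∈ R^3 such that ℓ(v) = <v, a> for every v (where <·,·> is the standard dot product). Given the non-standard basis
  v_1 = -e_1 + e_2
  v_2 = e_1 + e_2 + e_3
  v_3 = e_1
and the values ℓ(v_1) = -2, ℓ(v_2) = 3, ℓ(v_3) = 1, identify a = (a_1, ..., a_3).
a = (1, -1, 3)

Write a = (a_1, ..., a_3) in the standard basis. For each basis vector v_i, ℓ(v_i) = <v_i, a> is a linear equation in the a_j's. Collect the n equations into a matrix system V a = ℓ, where row i of V is v_i (expressed in the standard basis). Since V is invertible (lower-triangular with 1s on the diagonal, up to permutation), solve by back-substitution:
  V =
[[-1, 1, 0],
 [1, 1, 1],
 [1, 0, 0]]
  V a = (-2, 3, 1)
Solving gives a = (1, -1, 3).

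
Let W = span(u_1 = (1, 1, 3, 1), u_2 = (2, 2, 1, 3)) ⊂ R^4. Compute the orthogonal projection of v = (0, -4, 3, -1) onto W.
proj_W(v) = (-30/29, -30/29, 80/29, -64/29)

Set up U = [u_1 | ... | u_2] ∈ R^(4×2). The projector onto W = col(U) is P = U (U^T U)^(-1) U^T.
Compute U^T U =
  [12, 10]
  [10, 18],
and U^T v = (4, -8).
Solve U^T U · c = U^T v for the coefficients: c = (38/29, -34/29). The projection is proj_W(v) = U c.
Check: (v - proj_W(v)) · u_1 = 0  (should be 0).
Check: (v - proj_W(v)) · u_2 = 0  (should be 0).
Result: proj_W(v) = (-30/29, -30/29, 80/29, -64/29).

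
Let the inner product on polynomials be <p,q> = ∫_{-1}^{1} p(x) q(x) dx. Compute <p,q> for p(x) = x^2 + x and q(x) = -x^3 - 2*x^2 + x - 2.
<p,q> = -28/15

Expand the product: p(x)·q(x) = -x^5 - 3*x^4 - x^3 - x^2 - 2*x.
∫_{-1}^{1} of each monomial x^k gives [2/(k+1) if k even, 0 if k odd]. Integrating term-by-term (or equivalently evaluating the antiderivative F(x) = -x^6/6 - 3*x^5/5 - x^4/4 - x^3/3 - x^2 at the endpoints):
  F(1) − F(−1) = -47/20 − (-29/60) = -28/15.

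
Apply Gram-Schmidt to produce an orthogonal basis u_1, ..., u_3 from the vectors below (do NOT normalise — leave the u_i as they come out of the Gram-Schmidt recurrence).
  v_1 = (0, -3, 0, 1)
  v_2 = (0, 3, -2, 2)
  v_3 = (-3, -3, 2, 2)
Orthogonal basis:
  u_1 = (0, -3, 0, 1)
  u_2 = (0, 9/10, -2, 27/10)
  u_3 = (-3, 48/121, 216/121, 144/121)

Apply the Gram-Schmidt recurrence
  u_1 = v_1
  u_i = v_i − Σ_{j<i} ((v_i · u_j) / (u_j · u_j)) · u_j.

Step by step this gives:
  u_1 = (0, -3, 0, 1)
  u_2 = (0, 9/10, -2, 27/10)
  u_3 = (-3, 48/121, 216/121, 144/121)

Orthogonality check:
  u_2 · u_1 = 0 (should be 0)
  u_3 · u_1 = 0 (should be 0)
  u_3 · u_2 = 0 (should be 0)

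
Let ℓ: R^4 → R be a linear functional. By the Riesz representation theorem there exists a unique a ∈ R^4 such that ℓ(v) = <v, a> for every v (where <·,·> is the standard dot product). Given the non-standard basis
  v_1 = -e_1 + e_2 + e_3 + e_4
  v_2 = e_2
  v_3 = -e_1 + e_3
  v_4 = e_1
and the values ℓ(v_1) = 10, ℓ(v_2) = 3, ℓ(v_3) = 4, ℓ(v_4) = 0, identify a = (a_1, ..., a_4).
a = (0, 3, 4, 3)

Write a = (a_1, ..., a_4) in the standard basis. For each basis vector v_i, ℓ(v_i) = <v_i, a> is a linear equation in the a_j's. Collect the n equations into a matrix system V a = ℓ, where row i of V is v_i (expressed in the standard basis). Since V is invertible (lower-triangular with 1s on the diagonal, up to permutation), solve by back-substitution:
  V =
[[-1, 1, 1, 1],
 [0, 1, 0, 0],
 [-1, 0, 1, 0],
 [1, 0, 0, 0]]
  V a = (10, 3, 4, 0)
Solving gives a = (0, 3, 4, 3).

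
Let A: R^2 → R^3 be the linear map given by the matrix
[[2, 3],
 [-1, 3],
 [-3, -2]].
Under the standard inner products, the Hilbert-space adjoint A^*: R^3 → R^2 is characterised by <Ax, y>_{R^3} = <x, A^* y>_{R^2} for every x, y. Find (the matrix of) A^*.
A^* = A^T =
[[2, -1, -3],
 [3, 3, -2]]

For real matrices with standard dot products, the defining identity <Ax, y> = <x, A^* y> gives (Ax)^T y = x^T (A^*) y, i.e. x^T A^T y = x^T (A^*) y. Since this holds for all x, y, we must have A^* = A^T. Therefore
A^* =
[[2, -1, -3],
 [3, 3, -2]].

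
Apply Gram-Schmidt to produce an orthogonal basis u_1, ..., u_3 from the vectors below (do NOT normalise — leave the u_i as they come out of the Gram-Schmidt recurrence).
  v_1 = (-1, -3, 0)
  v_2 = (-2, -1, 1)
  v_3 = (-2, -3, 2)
Orthogonal basis:
  u_1 = (-1, -3, 0)
  u_2 = (-3/2, 1/2, 1)
  u_3 = (3/5, -1/5, 1)

Apply the Gram-Schmidt recurrence
  u_1 = v_1
  u_i = v_i − Σ_{j<i} ((v_i · u_j) / (u_j · u_j)) · u_j.

Step by step this gives:
  u_1 = (-1, -3, 0)
  u_2 = (-3/2, 1/2, 1)
  u_3 = (3/5, -1/5, 1)

Orthogonality check:
  u_2 · u_1 = 0 (should be 0)
  u_3 · u_1 = 0 (should be 0)
  u_3 · u_2 = 0 (should be 0)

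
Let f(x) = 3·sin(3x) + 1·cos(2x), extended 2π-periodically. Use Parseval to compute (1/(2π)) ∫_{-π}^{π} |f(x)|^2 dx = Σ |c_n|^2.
Σ |c_n|^2 = 5

Expand |f|^2 and use orthogonality of {sin(nx), cos(mx)} on [-π, π]:
  ∫_{-π}^{π} sin(nx)^2 dx = π, ∫ cos(mx)^2 dx = π, and cross terms integrate to 0.
So ∫_{-π}^{π} f(x)^2 dx = 3^2 · π + 1^2 · π = (9 + 1)π.
Divide by 2π: (9 + 1)/2 = 5.
By Parseval, this equals Σ |c_n|^2.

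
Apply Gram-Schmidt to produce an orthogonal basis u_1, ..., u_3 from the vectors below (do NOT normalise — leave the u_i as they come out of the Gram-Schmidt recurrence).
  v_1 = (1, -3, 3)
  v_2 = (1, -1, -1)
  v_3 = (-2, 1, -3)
Orthogonal basis:
  u_1 = (1, -3, 3)
  u_2 = (18/19, -16/19, -22/19)
  u_3 = (-3/2, -1, -1/2)

Apply the Gram-Schmidt recurrence
  u_1 = v_1
  u_i = v_i − Σ_{j<i} ((v_i · u_j) / (u_j · u_j)) · u_j.

Step by step this gives:
  u_1 = (1, -3, 3)
  u_2 = (18/19, -16/19, -22/19)
  u_3 = (-3/2, -1, -1/2)

Orthogonality check:
  u_2 · u_1 = 0 (should be 0)
  u_3 · u_1 = 0 (should be 0)
  u_3 · u_2 = 0 (should be 0)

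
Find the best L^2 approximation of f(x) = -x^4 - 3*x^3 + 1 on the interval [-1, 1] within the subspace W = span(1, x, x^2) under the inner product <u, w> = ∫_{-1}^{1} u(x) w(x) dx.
g(x) = -6*x^2/7 - 9*x/5 + 38/35

The best approximation g ∈ W is the orthogonal projection of f onto W. Writing g = a_0 + a_1 x + a_2 x^2, the coefficients solve the normal equations G · a = b where
  G_{ij} = <φ_i, φ_j> and b_i = <f, φ_i>, with φ_0 = 1, φ_1 = x, φ_2 = x^2.
G =
  [2, 0, 2/3]
  [0, 2/3, 0]
  [2/3, 0, 2/5],
b = (8/5, -6/5, 8/21).
Solving gives a_0 = 38/35, a_1 = -9/5, a_2 = -6/7, so
  g(x) = -6*x^2/7 - 9*x/5 + 38/35.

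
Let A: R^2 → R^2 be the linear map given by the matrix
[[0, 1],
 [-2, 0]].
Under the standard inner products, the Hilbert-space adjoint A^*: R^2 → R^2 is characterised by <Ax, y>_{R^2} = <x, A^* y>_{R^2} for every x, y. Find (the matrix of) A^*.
A^* = A^T =
[[0, -2],
 [1, 0]]

For real matrices with standard dot products, the defining identity <Ax, y> = <x, A^* y> gives (Ax)^T y = x^T (A^*) y, i.e. x^T A^T y = x^T (A^*) y. Since this holds for all x, y, we must have A^* = A^T. Therefore
A^* =
[[0, -2],
 [1, 0]].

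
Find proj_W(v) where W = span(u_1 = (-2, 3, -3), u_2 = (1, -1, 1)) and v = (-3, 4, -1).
proj_W(v) = (-3, 5/2, -5/2)

Set up U = [u_1 | ... | u_2] ∈ R^(3×2). The projector onto W = col(U) is P = U (U^T U)^(-1) U^T.
Compute U^T U =
  [22, -8]
  [-8, 3],
and U^T v = (21, -8).
Solve U^T U · c = U^T v for the coefficients: c = (-1/2, -4). The projection is proj_W(v) = U c.
Check: (v - proj_W(v)) · u_1 = 0  (should be 0).
Check: (v - proj_W(v)) · u_2 = 0  (should be 0).
Result: proj_W(v) = (-3, 5/2, -5/2).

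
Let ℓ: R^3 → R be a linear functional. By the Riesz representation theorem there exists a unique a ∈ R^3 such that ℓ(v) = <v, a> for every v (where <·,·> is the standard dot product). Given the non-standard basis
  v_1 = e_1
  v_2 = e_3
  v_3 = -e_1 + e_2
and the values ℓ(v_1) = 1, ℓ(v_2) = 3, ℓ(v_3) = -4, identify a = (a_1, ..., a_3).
a = (1, -3, 3)

Write a = (a_1, ..., a_3) in the standard basis. For each basis vector v_i, ℓ(v_i) = <v_i, a> is a linear equation in the a_j's. Collect the n equations into a matrix system V a = ℓ, where row i of V is v_i (expressed in the standard basis). Since V is invertible (lower-triangular with 1s on the diagonal, up to permutation), solve by back-substitution:
  V =
[[1, 0, 0],
 [0, 0, 1],
 [-1, 1, 0]]
  V a = (1, 3, -4)
Solving gives a = (1, -3, 3).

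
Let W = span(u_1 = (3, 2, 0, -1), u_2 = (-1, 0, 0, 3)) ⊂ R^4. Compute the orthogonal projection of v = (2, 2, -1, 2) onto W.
proj_W(v) = (2, 2, 0, 2)

Set up U = [u_1 | ... | u_2] ∈ R^(4×2). The projector onto W = col(U) is P = U (U^T U)^(-1) U^T.
Compute U^T U =
  [14, -6]
  [-6, 10],
and U^T v = (8, 4).
Solve U^T U · c = U^T v for the coefficients: c = (1, 1). The projection is proj_W(v) = U c.
Check: (v - proj_W(v)) · u_1 = 0  (should be 0).
Check: (v - proj_W(v)) · u_2 = 0  (should be 0).
Result: proj_W(v) = (2, 2, 0, 2).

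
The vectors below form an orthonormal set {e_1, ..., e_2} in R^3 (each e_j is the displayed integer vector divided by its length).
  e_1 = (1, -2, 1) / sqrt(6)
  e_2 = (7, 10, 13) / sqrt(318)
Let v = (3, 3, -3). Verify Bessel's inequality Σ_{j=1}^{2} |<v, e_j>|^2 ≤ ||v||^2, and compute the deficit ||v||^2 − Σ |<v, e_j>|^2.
Σ |<v, e_j>|^2 = 342/53; ||v||^2 = 27; deficit = 1089/53

Write each e_j = u_j / sqrt(<u_j, u_j>) where u_j is the displayed integer vector. Then <v, e_j> = <v, u_j> / sqrt(<u_j, u_j>), so |<v, e_j>|^2 = <v, u_j>^2 / <u_j, u_j>.
Coefficients: <v, e_1> = -6/sqrt(6), <v, e_2> = 12/sqrt(318).
Square and sum: Σ |<v, e_j>|^2 = 342/53.
Compute ||v||^2 = v·v = 27.
Deficit = 27 − 342/53 = 1089/53 ≥ 0, confirming Bessel's inequality. (The deficit equals ||v − Σ <v,e_j> e_j||^2, the squared distance from v to span{e_j}.)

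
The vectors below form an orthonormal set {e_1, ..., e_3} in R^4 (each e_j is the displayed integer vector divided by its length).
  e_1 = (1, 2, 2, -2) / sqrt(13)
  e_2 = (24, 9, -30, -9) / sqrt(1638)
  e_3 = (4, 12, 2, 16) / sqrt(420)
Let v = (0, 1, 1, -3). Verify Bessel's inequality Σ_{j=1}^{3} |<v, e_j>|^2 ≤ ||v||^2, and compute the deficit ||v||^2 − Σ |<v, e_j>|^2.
Σ |<v, e_j>|^2 = 157/15; ||v||^2 = 11; deficit = 8/15

Write each e_j = u_j / sqrt(<u_j, u_j>) where u_j is the displayed integer vector. Then <v, e_j> = <v, u_j> / sqrt(<u_j, u_j>), so |<v, e_j>|^2 = <v, u_j>^2 / <u_j, u_j>.
Coefficients: <v, e_1> = 10/sqrt(13), <v, e_2> = 6/sqrt(1638), <v, e_3> = -34/sqrt(420).
Square and sum: Σ |<v, e_j>|^2 = 157/15.
Compute ||v||^2 = v·v = 11.
Deficit = 11 − 157/15 = 8/15 ≥ 0, confirming Bessel's inequality. (The deficit equals ||v − Σ <v,e_j> e_j||^2, the squared distance from v to span{e_j}.)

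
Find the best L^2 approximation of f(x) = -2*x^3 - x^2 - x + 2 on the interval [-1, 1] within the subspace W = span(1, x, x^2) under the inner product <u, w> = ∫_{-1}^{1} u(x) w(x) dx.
g(x) = -x^2 - 11*x/5 + 2

The best approximation g ∈ W is the orthogonal projection of f onto W. Writing g = a_0 + a_1 x + a_2 x^2, the coefficients solve the normal equations G · a = b where
  G_{ij} = <φ_i, φ_j> and b_i = <f, φ_i>, with φ_0 = 1, φ_1 = x, φ_2 = x^2.
G =
  [2, 0, 2/3]
  [0, 2/3, 0]
  [2/3, 0, 2/5],
b = (10/3, -22/15, 14/15).
Solving gives a_0 = 2, a_1 = -11/5, a_2 = -1, so
  g(x) = -x^2 - 11*x/5 + 2.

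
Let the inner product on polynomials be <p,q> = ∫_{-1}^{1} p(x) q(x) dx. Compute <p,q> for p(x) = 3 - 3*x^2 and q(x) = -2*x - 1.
<p,q> = -4

Expand the product: p(x)·q(x) = 6*x^3 + 3*x^2 - 6*x - 3.
∫_{-1}^{1} of each monomial x^k gives [2/(k+1) if k even, 0 if k odd]. Integrating term-by-term (or equivalently evaluating the antiderivative F(x) = 3*x^4/2 + x^3 - 3*x^2 - 3*x at the endpoints):
  F(1) − F(−1) = -7/2 − (1/2) = -4.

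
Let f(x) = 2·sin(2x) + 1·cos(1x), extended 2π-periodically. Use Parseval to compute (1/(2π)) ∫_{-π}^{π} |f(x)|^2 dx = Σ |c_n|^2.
Σ |c_n|^2 = 5/2

Expand |f|^2 and use orthogonality of {sin(nx), cos(mx)} on [-π, π]:
  ∫_{-π}^{π} sin(nx)^2 dx = π, ∫ cos(mx)^2 dx = π, and cross terms integrate to 0.
So ∫_{-π}^{π} f(x)^2 dx = 2^2 · π + 1^2 · π = (4 + 1)π.
Divide by 2π: (4 + 1)/2 = 5/2.
By Parseval, this equals Σ |c_n|^2.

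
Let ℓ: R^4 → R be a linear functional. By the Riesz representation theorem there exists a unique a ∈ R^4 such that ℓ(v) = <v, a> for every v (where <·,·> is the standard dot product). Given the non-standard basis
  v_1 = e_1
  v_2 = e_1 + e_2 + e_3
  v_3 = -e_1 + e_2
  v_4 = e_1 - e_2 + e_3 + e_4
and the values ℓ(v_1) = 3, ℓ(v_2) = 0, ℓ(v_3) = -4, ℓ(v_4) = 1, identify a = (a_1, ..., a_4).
a = (3, -1, -2, -1)

Write a = (a_1, ..., a_4) in the standard basis. For each basis vector v_i, ℓ(v_i) = <v_i, a> is a linear equation in the a_j's. Collect the n equations into a matrix system V a = ℓ, where row i of V is v_i (expressed in the standard basis). Since V is invertible (lower-triangular with 1s on the diagonal, up to permutation), solve by back-substitution:
  V =
[[1, 0, 0, 0],
 [1, 1, 1, 0],
 [-1, 1, 0, 0],
 [1, -1, 1, 1]]
  V a = (3, 0, -4, 1)
Solving gives a = (3, -1, -2, -1).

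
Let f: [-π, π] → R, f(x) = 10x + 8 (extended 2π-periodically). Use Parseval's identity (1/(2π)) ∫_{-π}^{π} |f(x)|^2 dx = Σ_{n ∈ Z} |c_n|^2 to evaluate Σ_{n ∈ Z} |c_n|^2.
Σ |c_n|^2 = 100π^2/3 + 64

Expand and integrate term by term over [-π, π]:
  ∫ (10x)^2 dx = 100·(2π^3/3); ∫ 2·10·(8)·x dx = 0 (odd integrand); ∫ 8^2 dx = 64·2π.
So (1/(2π)) ∫_{-π}^{π} (10x + 8)^2 dx = 100π^2/3 + 64 = 100π^2/3 + 64.
Parseval ⇒ Σ |c_n|^2 = 100π^2/3 + 64.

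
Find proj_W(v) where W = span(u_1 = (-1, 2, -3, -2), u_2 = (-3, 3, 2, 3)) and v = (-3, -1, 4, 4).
proj_W(v) = (-722/549, 211/549, 785/183, 2255/549)

Set up U = [u_1 | ... | u_2] ∈ R^(4×2). The projector onto W = col(U) is P = U (U^T U)^(-1) U^T.
Compute U^T U =
  [18, -3]
  [-3, 31],
and U^T v = (-19, 26).
Solve U^T U · c = U^T v for the coefficients: c = (-511/549, 137/183). The projection is proj_W(v) = U c.
Check: (v - proj_W(v)) · u_1 = 0  (should be 0).
Check: (v - proj_W(v)) · u_2 = 0  (should be 0).
Result: proj_W(v) = (-722/549, 211/549, 785/183, 2255/549).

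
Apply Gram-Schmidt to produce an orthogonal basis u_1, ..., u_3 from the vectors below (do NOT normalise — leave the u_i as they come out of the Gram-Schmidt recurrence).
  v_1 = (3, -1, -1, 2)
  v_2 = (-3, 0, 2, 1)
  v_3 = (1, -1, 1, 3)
Orthogonal basis:
  u_1 = (3, -1, -1, 2)
  u_2 = (-6/5, -3/5, 7/5, 11/5)
  u_3 = (10/43, 5/43, 17/43, -4/43)

Apply the Gram-Schmidt recurrence
  u_1 = v_1
  u_i = v_i − Σ_{j<i} ((v_i · u_j) / (u_j · u_j)) · u_j.

Step by step this gives:
  u_1 = (3, -1, -1, 2)
  u_2 = (-6/5, -3/5, 7/5, 11/5)
  u_3 = (10/43, 5/43, 17/43, -4/43)

Orthogonality check:
  u_2 · u_1 = 0 (should be 0)
  u_3 · u_1 = 0 (should be 0)
  u_3 · u_2 = 0 (should be 0)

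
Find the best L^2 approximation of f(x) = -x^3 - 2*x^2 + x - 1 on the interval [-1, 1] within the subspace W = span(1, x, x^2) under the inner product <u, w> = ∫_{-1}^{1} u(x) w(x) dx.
g(x) = -2*x^2 + 2*x/5 - 1

The best approximation g ∈ W is the orthogonal projection of f onto W. Writing g = a_0 + a_1 x + a_2 x^2, the coefficients solve the normal equations G · a = b where
  G_{ij} = <φ_i, φ_j> and b_i = <f, φ_i>, with φ_0 = 1, φ_1 = x, φ_2 = x^2.
G =
  [2, 0, 2/3]
  [0, 2/3, 0]
  [2/3, 0, 2/5],
b = (-10/3, 4/15, -22/15).
Solving gives a_0 = -1, a_1 = 2/5, a_2 = -2, so
  g(x) = -2*x^2 + 2*x/5 - 1.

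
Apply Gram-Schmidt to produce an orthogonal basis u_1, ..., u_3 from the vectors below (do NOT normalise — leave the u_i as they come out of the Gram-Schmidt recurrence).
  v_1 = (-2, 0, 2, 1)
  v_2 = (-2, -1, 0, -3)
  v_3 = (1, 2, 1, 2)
Orthogonal basis:
  u_1 = (-2, 0, 2, 1)
  u_2 = (-16/9, -1, -2/9, -28/9)
  u_3 = (17/125, 158/125, 49/125, -64/125)

Apply the Gram-Schmidt recurrence
  u_1 = v_1
  u_i = v_i − Σ_{j<i} ((v_i · u_j) / (u_j · u_j)) · u_j.

Step by step this gives:
  u_1 = (-2, 0, 2, 1)
  u_2 = (-16/9, -1, -2/9, -28/9)
  u_3 = (17/125, 158/125, 49/125, -64/125)

Orthogonality check:
  u_2 · u_1 = 0 (should be 0)
  u_3 · u_1 = 0 (should be 0)
  u_3 · u_2 = 0 (should be 0)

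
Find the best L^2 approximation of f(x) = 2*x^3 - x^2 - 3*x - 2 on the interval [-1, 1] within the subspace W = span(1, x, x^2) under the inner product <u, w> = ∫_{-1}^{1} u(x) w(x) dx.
g(x) = -x^2 - 9*x/5 - 2

The best approximation g ∈ W is the orthogonal projection of f onto W. Writing g = a_0 + a_1 x + a_2 x^2, the coefficients solve the normal equations G · a = b where
  G_{ij} = <φ_i, φ_j> and b_i = <f, φ_i>, with φ_0 = 1, φ_1 = x, φ_2 = x^2.
G =
  [2, 0, 2/3]
  [0, 2/3, 0]
  [2/3, 0, 2/5],
b = (-14/3, -6/5, -26/15).
Solving gives a_0 = -2, a_1 = -9/5, a_2 = -1, so
  g(x) = -x^2 - 9*x/5 - 2.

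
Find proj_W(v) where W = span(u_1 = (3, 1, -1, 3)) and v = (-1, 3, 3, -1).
proj_W(v) = (-9/10, -3/10, 3/10, -9/10)

Set up U = [u_1 | ... | u_1] ∈ R^(4×1). The projector onto W = col(U) is P = U (U^T U)^(-1) U^T.
Compute U^T U =
  [20],
and U^T v = (-6).
Solve U^T U · c = U^T v for the coefficients: c = (-3/10). The projection is proj_W(v) = U c.
Check: (v - proj_W(v)) · u_1 = 0  (should be 0).
Result: proj_W(v) = (-9/10, -3/10, 3/10, -9/10).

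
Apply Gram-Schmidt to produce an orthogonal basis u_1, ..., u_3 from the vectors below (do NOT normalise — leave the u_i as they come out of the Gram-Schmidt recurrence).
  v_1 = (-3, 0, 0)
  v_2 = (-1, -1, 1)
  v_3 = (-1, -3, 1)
Orthogonal basis:
  u_1 = (-3, 0, 0)
  u_2 = (0, -1, 1)
  u_3 = (0, -1, -1)

Apply the Gram-Schmidt recurrence
  u_1 = v_1
  u_i = v_i − Σ_{j<i} ((v_i · u_j) / (u_j · u_j)) · u_j.

Step by step this gives:
  u_1 = (-3, 0, 0)
  u_2 = (0, -1, 1)
  u_3 = (0, -1, -1)

Orthogonality check:
  u_2 · u_1 = 0 (should be 0)
  u_3 · u_1 = 0 (should be 0)
  u_3 · u_2 = 0 (should be 0)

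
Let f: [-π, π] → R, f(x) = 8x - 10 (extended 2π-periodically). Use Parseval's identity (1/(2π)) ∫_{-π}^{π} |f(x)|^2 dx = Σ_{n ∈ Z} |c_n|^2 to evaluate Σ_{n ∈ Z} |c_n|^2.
Σ |c_n|^2 = 64π^2/3 + 100

Expand and integrate term by term over [-π, π]:
  ∫ (8x)^2 dx = 64·(2π^3/3); ∫ 2·8·(-10)·x dx = 0 (odd integrand); ∫ (-10)^2 dx = 100·2π.
So (1/(2π)) ∫_{-π}^{π} (8x - 10)^2 dx = 64π^2/3 + 100 = 64π^2/3 + 100.
Parseval ⇒ Σ |c_n|^2 = 64π^2/3 + 100.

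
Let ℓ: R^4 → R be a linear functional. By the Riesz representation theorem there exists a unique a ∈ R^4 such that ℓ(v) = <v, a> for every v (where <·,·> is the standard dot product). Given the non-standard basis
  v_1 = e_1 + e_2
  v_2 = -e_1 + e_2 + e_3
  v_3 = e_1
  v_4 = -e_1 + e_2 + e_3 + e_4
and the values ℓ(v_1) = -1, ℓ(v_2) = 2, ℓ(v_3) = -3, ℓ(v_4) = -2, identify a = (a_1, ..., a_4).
a = (-3, 2, -3, -4)

Write a = (a_1, ..., a_4) in the standard basis. For each basis vector v_i, ℓ(v_i) = <v_i, a> is a linear equation in the a_j's. Collect the n equations into a matrix system V a = ℓ, where row i of V is v_i (expressed in the standard basis). Since V is invertible (lower-triangular with 1s on the diagonal, up to permutation), solve by back-substitution:
  V =
[[1, 1, 0, 0],
 [-1, 1, 1, 0],
 [1, 0, 0, 0],
 [-1, 1, 1, 1]]
  V a = (-1, 2, -3, -2)
Solving gives a = (-3, 2, -3, -4).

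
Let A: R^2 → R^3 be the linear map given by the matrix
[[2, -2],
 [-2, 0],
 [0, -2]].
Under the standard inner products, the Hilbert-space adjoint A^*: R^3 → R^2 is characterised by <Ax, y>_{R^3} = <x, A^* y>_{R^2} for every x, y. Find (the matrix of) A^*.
A^* = A^T =
[[2, -2, 0],
 [-2, 0, -2]]

For real matrices with standard dot products, the defining identity <Ax, y> = <x, A^* y> gives (Ax)^T y = x^T (A^*) y, i.e. x^T A^T y = x^T (A^*) y. Since this holds for all x, y, we must have A^* = A^T. Therefore
A^* =
[[2, -2, 0],
 [-2, 0, -2]].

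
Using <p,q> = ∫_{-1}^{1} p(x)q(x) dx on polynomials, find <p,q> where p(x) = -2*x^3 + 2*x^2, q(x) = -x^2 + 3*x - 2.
<p,q> = -88/15

Expand the product: p(x)·q(x) = 2*x^5 - 8*x^4 + 10*x^3 - 4*x^2.
∫_{-1}^{1} of each monomial x^k gives [2/(k+1) if k even, 0 if k odd]. Integrating term-by-term (or equivalently evaluating the antiderivative F(x) = x^6/3 - 8*x^5/5 + 5*x^4/2 - 4*x^3/3 at the endpoints):
  F(1) − F(−1) = -1/10 − (173/30) = -88/15.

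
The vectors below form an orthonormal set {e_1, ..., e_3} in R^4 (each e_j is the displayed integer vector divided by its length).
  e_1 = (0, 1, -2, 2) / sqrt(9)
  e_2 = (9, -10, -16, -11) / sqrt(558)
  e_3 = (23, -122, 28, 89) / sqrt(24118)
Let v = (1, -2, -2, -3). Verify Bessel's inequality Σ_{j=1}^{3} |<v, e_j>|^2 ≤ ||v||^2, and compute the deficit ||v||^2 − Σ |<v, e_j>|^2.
Σ |<v, e_j>|^2 = 6902/389; ||v||^2 = 18; deficit = 100/389

Write each e_j = u_j / sqrt(<u_j, u_j>) where u_j is the displayed integer vector. Then <v, e_j> = <v, u_j> / sqrt(<u_j, u_j>), so |<v, e_j>|^2 = <v, u_j>^2 / <u_j, u_j>.
Coefficients: <v, e_1> = -4/sqrt(9), <v, e_2> = 94/sqrt(558), <v, e_3> = -56/sqrt(24118).
Square and sum: Σ |<v, e_j>|^2 = 6902/389.
Compute ||v||^2 = v·v = 18.
Deficit = 18 − 6902/389 = 100/389 ≥ 0, confirming Bessel's inequality. (The deficit equals ||v − Σ <v,e_j> e_j||^2, the squared distance from v to span{e_j}.)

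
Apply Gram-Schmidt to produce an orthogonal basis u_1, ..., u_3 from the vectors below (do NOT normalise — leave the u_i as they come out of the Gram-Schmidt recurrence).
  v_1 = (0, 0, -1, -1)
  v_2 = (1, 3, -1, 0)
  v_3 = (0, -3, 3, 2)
Orthogonal basis:
  u_1 = (0, 0, -1, -1)
  u_2 = (1, 3, -1/2, 1/2)
  u_3 = (19/21, -2/7, 1/21, -1/21)

Apply the Gram-Schmidt recurrence
  u_1 = v_1
  u_i = v_i − Σ_{j<i} ((v_i · u_j) / (u_j · u_j)) · u_j.

Step by step this gives:
  u_1 = (0, 0, -1, -1)
  u_2 = (1, 3, -1/2, 1/2)
  u_3 = (19/21, -2/7, 1/21, -1/21)

Orthogonality check:
  u_2 · u_1 = 0 (should be 0)
  u_3 · u_1 = 0 (should be 0)
  u_3 · u_2 = 0 (should be 0)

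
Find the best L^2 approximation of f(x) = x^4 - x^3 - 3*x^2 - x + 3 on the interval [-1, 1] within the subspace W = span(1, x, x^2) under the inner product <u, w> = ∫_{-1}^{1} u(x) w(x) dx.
g(x) = -15*x^2/7 - 8*x/5 + 102/35

The best approximation g ∈ W is the orthogonal projection of f onto W. Writing g = a_0 + a_1 x + a_2 x^2, the coefficients solve the normal equations G · a = b where
  G_{ij} = <φ_i, φ_j> and b_i = <f, φ_i>, with φ_0 = 1, φ_1 = x, φ_2 = x^2.
G =
  [2, 0, 2/3]
  [0, 2/3, 0]
  [2/3, 0, 2/5],
b = (22/5, -16/15, 38/35).
Solving gives a_0 = 102/35, a_1 = -8/5, a_2 = -15/7, so
  g(x) = -15*x^2/7 - 8*x/5 + 102/35.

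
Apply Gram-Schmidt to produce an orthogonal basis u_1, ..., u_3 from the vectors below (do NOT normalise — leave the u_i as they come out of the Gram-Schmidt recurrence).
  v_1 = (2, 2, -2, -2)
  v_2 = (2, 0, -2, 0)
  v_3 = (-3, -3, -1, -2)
Orthogonal basis:
  u_1 = (2, 2, -2, -2)
  u_2 = (1, -1, -1, 1)
  u_3 = (-2, -5/2, -2, -5/2)

Apply the Gram-Schmidt recurrence
  u_1 = v_1
  u_i = v_i − Σ_{j<i} ((v_i · u_j) / (u_j · u_j)) · u_j.

Step by step this gives:
  u_1 = (2, 2, -2, -2)
  u_2 = (1, -1, -1, 1)
  u_3 = (-2, -5/2, -2, -5/2)

Orthogonality check:
  u_2 · u_1 = 0 (should be 0)
  u_3 · u_1 = 0 (should be 0)
  u_3 · u_2 = 0 (should be 0)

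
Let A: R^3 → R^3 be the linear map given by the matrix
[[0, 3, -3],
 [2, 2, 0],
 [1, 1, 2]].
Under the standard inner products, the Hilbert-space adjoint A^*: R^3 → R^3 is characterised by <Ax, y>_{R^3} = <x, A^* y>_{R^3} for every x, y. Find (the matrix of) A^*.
A^* = A^T =
[[0, 2, 1],
 [3, 2, 1],
 [-3, 0, 2]]

For real matrices with standard dot products, the defining identity <Ax, y> = <x, A^* y> gives (Ax)^T y = x^T (A^*) y, i.e. x^T A^T y = x^T (A^*) y. Since this holds for all x, y, we must have A^* = A^T. Therefore
A^* =
[[0, 2, 1],
 [3, 2, 1],
 [-3, 0, 2]].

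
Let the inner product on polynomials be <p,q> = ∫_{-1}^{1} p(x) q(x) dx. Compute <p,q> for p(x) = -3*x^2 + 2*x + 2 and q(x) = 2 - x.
<p,q> = 8/3

Expand the product: p(x)·q(x) = 3*x^3 - 8*x^2 + 2*x + 4.
∫_{-1}^{1} of each monomial x^k gives [2/(k+1) if k even, 0 if k odd]. Integrating term-by-term (or equivalently evaluating the antiderivative F(x) = 3*x^4/4 - 8*x^3/3 + x^2 + 4*x at the endpoints):
  F(1) − F(−1) = 37/12 − (5/12) = 8/3.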